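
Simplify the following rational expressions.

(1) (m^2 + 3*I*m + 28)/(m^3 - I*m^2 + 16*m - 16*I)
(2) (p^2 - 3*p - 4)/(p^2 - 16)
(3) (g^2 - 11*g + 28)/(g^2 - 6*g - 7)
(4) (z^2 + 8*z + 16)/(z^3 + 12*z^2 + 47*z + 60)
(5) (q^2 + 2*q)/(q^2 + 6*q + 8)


(1) = (m + 7*I)/(m^2 + 3*I*m + 4)
(2) = (p + 1)/(p + 4)
(3) = (g - 4)/(g + 1)
(4) = (z + 4)/(z^2 + 8*z + 15)
(5) = q/(q + 4)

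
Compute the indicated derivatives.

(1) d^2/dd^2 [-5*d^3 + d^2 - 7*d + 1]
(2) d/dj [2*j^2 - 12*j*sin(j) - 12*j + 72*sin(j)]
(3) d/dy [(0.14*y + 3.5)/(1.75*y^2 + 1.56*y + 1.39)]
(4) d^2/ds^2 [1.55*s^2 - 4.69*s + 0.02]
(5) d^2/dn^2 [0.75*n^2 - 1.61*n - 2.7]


(1) = 2 - 30*d
(2) = -12*j*cos(j) + 4*j - 12*sin(j) + 72*cos(j) - 12
(3) = (0.245*y^2 + 0.2184*y - (0.14*y + 3.5)*(3.5*y + 1.56) + 0.1946)/(1.75*y^2 + 1.56*y + 1.39)^2
(4) = 3.10000000000000
(5) = 1.50000000000000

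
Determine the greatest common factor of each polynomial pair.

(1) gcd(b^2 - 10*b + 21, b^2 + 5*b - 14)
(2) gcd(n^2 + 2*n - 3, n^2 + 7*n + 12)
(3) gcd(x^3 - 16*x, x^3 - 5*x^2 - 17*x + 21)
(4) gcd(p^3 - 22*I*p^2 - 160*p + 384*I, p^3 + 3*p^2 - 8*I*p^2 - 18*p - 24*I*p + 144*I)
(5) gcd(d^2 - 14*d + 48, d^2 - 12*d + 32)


(1) = gcd((b - 7)*(b - 3), (b - 2)*(b + 7)) = 1
(2) = gcd((n - 1)*(n + 3), (n + 3)*(n + 4)) = n + 3
(3) = gcd(x*(x - 4)*(x + 4), (x - 7)*(x - 1)*(x + 3)) = 1
(4) = p - 8*I
(5) = gcd((d - 8)*(d - 6), (d - 8)*(d - 4)) = d - 8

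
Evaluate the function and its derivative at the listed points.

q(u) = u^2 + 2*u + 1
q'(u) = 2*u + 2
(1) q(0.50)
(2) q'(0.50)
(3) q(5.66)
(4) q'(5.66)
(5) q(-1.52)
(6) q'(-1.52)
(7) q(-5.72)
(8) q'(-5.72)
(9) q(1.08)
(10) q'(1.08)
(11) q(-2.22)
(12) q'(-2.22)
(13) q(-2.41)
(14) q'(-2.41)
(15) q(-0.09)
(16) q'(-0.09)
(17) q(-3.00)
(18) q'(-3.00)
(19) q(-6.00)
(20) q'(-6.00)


(1) = 2.25
(2) = 3.00
(3) = 44.36
(4) = 13.32
(5) = 0.27
(6) = -1.04
(7) = 22.28
(8) = -9.44
(9) = 4.33
(10) = 4.16
(11) = 1.49
(12) = -2.44
(13) = 1.99
(14) = -2.82
(15) = 0.83
(16) = 1.82
(17) = 4.00
(18) = -4.00
(19) = 25.00
(20) = -10.00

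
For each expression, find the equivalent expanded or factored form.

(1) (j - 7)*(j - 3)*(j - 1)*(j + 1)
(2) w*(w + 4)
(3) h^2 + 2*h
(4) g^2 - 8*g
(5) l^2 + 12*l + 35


(1) = j^4 - 10*j^3 + 20*j^2 + 10*j - 21
(2) = w^2 + 4*w
(3) = h*(h + 2)
(4) = g*(g - 8)
(5) = (l + 5)*(l + 7)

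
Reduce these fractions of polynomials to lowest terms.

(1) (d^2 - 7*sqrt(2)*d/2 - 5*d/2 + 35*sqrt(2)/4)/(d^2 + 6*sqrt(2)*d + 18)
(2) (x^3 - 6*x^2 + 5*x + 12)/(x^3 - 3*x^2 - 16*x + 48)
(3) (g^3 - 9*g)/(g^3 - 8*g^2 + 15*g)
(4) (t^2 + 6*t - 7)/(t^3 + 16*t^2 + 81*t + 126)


(1) = (4*d^2 + d*(-14*sqrt(2) - 10) + 35*sqrt(2))/(4*d^2 + 24*sqrt(2)*d + 72)
(2) = (x + 1)/(x + 4)
(3) = (g + 3)/(g - 5)
(4) = (t - 1)/(t^2 + 9*t + 18)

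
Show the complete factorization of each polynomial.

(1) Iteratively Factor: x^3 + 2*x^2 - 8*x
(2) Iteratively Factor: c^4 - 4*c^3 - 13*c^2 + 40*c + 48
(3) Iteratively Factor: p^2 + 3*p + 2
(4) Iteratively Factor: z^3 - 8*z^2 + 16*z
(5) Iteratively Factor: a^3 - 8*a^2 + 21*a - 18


(1) = (x - 2)*(x^2 + 4*x) = x*(x - 2)*(x + 4)
(2) = (c - 4)*(c^3 - 13*c - 12) = (c - 4)*(c + 3)*(c^2 - 3*c - 4) = (c - 4)*(c + 1)*(c + 3)*(c - 4)
(3) = (p + 2)*(p + 1)
(4) = (z)*(z^2 - 8*z + 16) = z*(z - 4)*(z - 4)
(5) = (a - 2)*(a^2 - 6*a + 9) = (a - 3)*(a - 2)*(a - 3)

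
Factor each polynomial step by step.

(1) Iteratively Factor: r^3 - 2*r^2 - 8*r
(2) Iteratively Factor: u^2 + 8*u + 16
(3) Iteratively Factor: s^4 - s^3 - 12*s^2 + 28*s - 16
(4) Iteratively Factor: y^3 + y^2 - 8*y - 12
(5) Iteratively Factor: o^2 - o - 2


(1) = (r)*(r^2 - 2*r - 8) = r*(r + 2)*(r - 4)
(2) = (u + 4)*(u + 4)
(3) = (s - 2)*(s^3 + s^2 - 10*s + 8) = (s - 2)^2*(s^2 + 3*s - 4) = (s - 2)^2*(s - 1)*(s + 4)
(4) = (y + 2)*(y^2 - y - 6) = (y + 2)^2*(y - 3)
(5) = (o - 2)*(o + 1)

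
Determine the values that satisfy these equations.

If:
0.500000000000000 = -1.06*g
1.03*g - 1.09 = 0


Then:
No Solution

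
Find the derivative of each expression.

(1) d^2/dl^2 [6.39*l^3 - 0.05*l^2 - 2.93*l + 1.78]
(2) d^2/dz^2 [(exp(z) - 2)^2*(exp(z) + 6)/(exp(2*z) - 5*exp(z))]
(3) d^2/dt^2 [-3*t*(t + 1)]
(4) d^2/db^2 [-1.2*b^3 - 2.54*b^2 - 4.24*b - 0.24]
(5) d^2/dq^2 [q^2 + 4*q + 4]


(1) = 38.34*l - 0.1
(2) = (exp(5*z) - 15*exp(4*z) + 90*exp(3*z) + 46*exp(2*z) - 360*exp(z) + 600)*exp(-z)/(exp(3*z) - 15*exp(2*z) + 75*exp(z) - 125)
(3) = -6
(4) = -7.2*b - 5.08
(5) = 2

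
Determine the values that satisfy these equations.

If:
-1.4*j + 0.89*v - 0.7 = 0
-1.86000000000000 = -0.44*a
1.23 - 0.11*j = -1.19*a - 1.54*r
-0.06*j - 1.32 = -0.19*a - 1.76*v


Then:
a = 4.23
j = -0.32
r = -4.09
v = 0.28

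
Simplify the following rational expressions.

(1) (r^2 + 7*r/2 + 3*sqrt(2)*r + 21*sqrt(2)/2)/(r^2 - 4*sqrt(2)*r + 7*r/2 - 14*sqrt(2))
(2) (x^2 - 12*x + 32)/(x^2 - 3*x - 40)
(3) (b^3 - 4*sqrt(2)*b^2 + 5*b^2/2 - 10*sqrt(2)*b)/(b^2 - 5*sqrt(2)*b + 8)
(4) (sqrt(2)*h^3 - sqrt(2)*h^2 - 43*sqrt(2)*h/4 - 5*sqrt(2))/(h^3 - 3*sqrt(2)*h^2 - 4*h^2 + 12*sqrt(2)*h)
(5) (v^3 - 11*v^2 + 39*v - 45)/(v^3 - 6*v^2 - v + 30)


(1) = (4*r + 12*sqrt(2))/(4*r - 16*sqrt(2))
(2) = (x - 4)/(x + 5)
(3) = (2*b^2 + 5*b)/(2*b - 2*sqrt(2))
(4) = (4*sqrt(2)*h^2 + 12*sqrt(2)*h + 5*sqrt(2))/(4*h^2 - 12*sqrt(2)*h)
(5) = (v - 3)/(v + 2)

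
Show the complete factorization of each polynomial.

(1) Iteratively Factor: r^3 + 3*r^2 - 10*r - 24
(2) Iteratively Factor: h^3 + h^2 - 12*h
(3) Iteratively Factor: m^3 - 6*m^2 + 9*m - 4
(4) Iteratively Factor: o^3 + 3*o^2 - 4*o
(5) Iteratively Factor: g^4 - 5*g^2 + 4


(1) = (r + 4)*(r^2 - r - 6) = (r + 2)*(r + 4)*(r - 3)
(2) = (h + 4)*(h^2 - 3*h) = (h - 3)*(h + 4)*(h)
(3) = (m - 1)*(m^2 - 5*m + 4) = (m - 1)^2*(m - 4)
(4) = (o)*(o^2 + 3*o - 4) = o*(o - 1)*(o + 4)
(5) = (g + 1)*(g^3 - g^2 - 4*g + 4) = (g - 1)*(g + 1)*(g^2 - 4) = (g - 2)*(g - 1)*(g + 1)*(g + 2)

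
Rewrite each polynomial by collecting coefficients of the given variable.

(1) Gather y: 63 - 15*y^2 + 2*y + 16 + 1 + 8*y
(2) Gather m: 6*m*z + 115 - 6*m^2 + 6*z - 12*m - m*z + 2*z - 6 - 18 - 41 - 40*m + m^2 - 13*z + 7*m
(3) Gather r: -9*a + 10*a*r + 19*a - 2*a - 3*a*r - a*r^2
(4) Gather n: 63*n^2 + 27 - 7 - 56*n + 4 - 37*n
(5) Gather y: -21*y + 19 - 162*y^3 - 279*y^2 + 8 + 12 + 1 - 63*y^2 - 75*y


(1) = -15*y^2 + 10*y + 80
(2) = -5*m^2 + m*(5*z - 45) - 5*z + 50
(3) = -a*r^2 + 7*a*r + 8*a
(4) = 63*n^2 - 93*n + 24
(5) = -162*y^3 - 342*y^2 - 96*y + 40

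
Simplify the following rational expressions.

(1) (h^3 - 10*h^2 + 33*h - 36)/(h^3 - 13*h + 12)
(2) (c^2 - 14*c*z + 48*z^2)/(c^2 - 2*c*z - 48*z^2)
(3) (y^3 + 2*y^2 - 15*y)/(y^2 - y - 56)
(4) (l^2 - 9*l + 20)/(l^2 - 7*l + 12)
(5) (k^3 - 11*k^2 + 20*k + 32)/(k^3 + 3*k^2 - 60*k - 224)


(1) = (h^2 - 7*h + 12)/(h^2 + 3*h - 4)
(2) = (c - 6*z)/(c + 6*z)
(3) = (y^3 + 2*y^2 - 15*y)/(y^2 - y - 56)
(4) = (l - 5)/(l - 3)
(5) = (k^2 - 3*k - 4)/(k^2 + 11*k + 28)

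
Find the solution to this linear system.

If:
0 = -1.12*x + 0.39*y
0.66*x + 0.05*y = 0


Then:
x = 0.00
y = 0.00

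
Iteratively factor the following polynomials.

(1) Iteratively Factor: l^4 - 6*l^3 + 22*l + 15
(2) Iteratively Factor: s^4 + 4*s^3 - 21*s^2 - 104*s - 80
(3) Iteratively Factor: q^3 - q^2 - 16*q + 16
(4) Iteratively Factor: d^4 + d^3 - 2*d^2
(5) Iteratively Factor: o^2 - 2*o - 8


(1) = (l + 1)*(l^3 - 7*l^2 + 7*l + 15) = (l + 1)^2*(l^2 - 8*l + 15) = (l - 3)*(l + 1)^2*(l - 5)
(2) = (s + 1)*(s^3 + 3*s^2 - 24*s - 80) = (s + 1)*(s + 4)*(s^2 - s - 20) = (s + 1)*(s + 4)^2*(s - 5)
(3) = (q + 4)*(q^2 - 5*q + 4) = (q - 1)*(q + 4)*(q - 4)
(4) = (d)*(d^3 + d^2 - 2*d) = d^2*(d^2 + d - 2) = d^2*(d + 2)*(d - 1)
(5) = (o + 2)*(o - 4)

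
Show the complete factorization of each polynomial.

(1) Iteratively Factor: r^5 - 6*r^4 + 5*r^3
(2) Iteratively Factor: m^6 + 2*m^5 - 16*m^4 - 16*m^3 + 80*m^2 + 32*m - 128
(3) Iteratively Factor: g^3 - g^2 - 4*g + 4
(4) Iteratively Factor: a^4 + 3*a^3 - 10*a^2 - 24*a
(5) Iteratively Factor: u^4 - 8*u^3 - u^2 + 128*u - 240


(1) = (r)*(r^4 - 6*r^3 + 5*r^2) = r^2*(r^3 - 6*r^2 + 5*r) = r^2*(r - 5)*(r^2 - r) = r^3*(r - 5)*(r - 1)
(2) = (m - 2)*(m^5 + 4*m^4 - 8*m^3 - 32*m^2 + 16*m + 64) = (m - 2)^2*(m^4 + 6*m^3 + 4*m^2 - 24*m - 32) = (m - 2)^3*(m^3 + 8*m^2 + 20*m + 16) = (m - 2)^3*(m + 2)*(m^2 + 6*m + 8) = (m - 2)^3*(m + 2)*(m + 4)*(m + 2)
(3) = (g + 2)*(g^2 - 3*g + 2) = (g - 1)*(g + 2)*(g - 2)
(4) = (a)*(a^3 + 3*a^2 - 10*a - 24) = a*(a - 3)*(a^2 + 6*a + 8) = a*(a - 3)*(a + 4)*(a + 2)
(5) = (u + 4)*(u^3 - 12*u^2 + 47*u - 60) = (u - 3)*(u + 4)*(u^2 - 9*u + 20) = (u - 4)*(u - 3)*(u + 4)*(u - 5)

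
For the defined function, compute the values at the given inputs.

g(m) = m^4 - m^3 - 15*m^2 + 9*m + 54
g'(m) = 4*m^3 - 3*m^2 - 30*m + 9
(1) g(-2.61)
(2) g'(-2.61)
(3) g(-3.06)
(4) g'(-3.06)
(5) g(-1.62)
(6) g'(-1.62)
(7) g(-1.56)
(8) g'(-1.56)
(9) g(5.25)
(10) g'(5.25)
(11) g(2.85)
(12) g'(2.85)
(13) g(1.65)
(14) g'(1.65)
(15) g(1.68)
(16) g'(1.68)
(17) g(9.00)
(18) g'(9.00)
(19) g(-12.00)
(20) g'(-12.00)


(1) = -7.49
(2) = -4.25
(3) = 2.34
(4) = -41.90
(5) = 11.19
(6) = 32.72
(7) = 13.17
(8) = 33.31
(9) = 302.80
(10) = 347.62
(11) = 0.64
(12) = -8.27
(13) = 30.93
(14) = -30.70
(15) = 30.01
(16) = -30.90
(17) = 4752.00
(18) = 2412.00
(19) = 20250.00
(20) = -6975.00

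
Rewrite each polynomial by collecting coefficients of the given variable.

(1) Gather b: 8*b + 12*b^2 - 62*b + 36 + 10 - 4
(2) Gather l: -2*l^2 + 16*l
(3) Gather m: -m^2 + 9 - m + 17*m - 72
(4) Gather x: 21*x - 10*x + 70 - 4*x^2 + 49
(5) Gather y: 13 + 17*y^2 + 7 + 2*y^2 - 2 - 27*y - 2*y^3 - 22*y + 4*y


(1) = 12*b^2 - 54*b + 42
(2) = -2*l^2 + 16*l
(3) = -m^2 + 16*m - 63
(4) = -4*x^2 + 11*x + 119
(5) = -2*y^3 + 19*y^2 - 45*y + 18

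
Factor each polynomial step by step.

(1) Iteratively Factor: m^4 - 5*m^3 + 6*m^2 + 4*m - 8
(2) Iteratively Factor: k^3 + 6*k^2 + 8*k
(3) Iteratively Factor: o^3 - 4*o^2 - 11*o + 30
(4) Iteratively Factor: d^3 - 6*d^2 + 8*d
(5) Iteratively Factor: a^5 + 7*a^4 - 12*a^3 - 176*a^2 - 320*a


(1) = (m - 2)*(m^3 - 3*m^2 + 4) = (m - 2)^2*(m^2 - m - 2) = (m - 2)^2*(m + 1)*(m - 2)
(2) = (k)*(k^2 + 6*k + 8) = k*(k + 4)*(k + 2)
(3) = (o + 3)*(o^2 - 7*o + 10) = (o - 2)*(o + 3)*(o - 5)
(4) = (d - 2)*(d^2 - 4*d) = (d - 4)*(d - 2)*(d)
(5) = (a + 4)*(a^4 + 3*a^3 - 24*a^2 - 80*a) = a*(a + 4)*(a^3 + 3*a^2 - 24*a - 80) = a*(a - 5)*(a + 4)*(a^2 + 8*a + 16) = a*(a - 5)*(a + 4)^2*(a + 4)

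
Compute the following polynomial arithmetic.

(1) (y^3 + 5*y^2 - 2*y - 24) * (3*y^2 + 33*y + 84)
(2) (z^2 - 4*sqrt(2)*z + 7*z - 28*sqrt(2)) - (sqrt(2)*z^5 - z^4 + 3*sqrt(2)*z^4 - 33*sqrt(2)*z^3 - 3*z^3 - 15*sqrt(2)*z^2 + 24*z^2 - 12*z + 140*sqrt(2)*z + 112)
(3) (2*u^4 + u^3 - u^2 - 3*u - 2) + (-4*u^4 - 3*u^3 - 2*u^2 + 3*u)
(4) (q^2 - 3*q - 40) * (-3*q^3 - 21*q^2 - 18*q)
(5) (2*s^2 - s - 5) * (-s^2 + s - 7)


(1) = 3*y^5 + 48*y^4 + 243*y^3 + 282*y^2 - 960*y - 2016
(2) = -sqrt(2)*z^5 - 3*sqrt(2)*z^4 + z^4 + 3*z^3 + 33*sqrt(2)*z^3 - 23*z^2 + 15*sqrt(2)*z^2 - 144*sqrt(2)*z + 19*z - 112 - 28*sqrt(2)
(3) = -2*u^4 - 2*u^3 - 3*u^2 - 2
(4) = -3*q^5 - 12*q^4 + 165*q^3 + 894*q^2 + 720*q
(5) = -2*s^4 + 3*s^3 - 10*s^2 + 2*s + 35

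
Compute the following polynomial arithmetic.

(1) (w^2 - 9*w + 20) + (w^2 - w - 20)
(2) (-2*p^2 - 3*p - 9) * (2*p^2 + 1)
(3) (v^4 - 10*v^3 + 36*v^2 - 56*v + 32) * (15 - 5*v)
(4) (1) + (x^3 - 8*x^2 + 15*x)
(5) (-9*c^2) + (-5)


(1) = 2*w^2 - 10*w
(2) = -4*p^4 - 6*p^3 - 20*p^2 - 3*p - 9
(3) = -5*v^5 + 65*v^4 - 330*v^3 + 820*v^2 - 1000*v + 480
(4) = x^3 - 8*x^2 + 15*x + 1
(5) = -9*c^2 - 5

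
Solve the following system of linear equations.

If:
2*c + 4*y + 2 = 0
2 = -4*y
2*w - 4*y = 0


Then:
c = 0
w = -1
y = -1/2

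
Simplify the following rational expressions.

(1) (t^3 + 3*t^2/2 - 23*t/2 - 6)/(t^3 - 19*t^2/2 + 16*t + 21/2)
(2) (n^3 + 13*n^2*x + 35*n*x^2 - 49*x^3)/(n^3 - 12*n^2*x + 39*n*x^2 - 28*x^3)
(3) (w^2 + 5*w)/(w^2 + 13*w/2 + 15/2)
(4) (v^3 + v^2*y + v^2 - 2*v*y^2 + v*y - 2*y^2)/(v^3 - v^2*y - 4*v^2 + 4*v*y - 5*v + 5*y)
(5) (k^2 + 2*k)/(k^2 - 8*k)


(1) = (t + 4)/(t - 7)
(2) = (n^2 + 14*n*x + 49*x^2)/(n^2 - 11*n*x + 28*x^2)
(3) = 2*w/(2*w + 3)
(4) = (v + 2*y)/(v - 5)
(5) = (k + 2)/(k - 8)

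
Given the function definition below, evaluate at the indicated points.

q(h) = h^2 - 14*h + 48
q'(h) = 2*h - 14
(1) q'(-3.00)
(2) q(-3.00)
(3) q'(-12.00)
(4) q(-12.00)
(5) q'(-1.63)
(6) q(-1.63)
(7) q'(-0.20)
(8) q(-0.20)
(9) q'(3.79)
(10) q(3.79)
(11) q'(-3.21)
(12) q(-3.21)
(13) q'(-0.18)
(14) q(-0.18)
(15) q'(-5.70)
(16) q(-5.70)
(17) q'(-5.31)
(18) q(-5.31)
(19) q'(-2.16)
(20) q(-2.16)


(1) = -20.00
(2) = 99.00
(3) = -38.00
(4) = 360.00
(5) = -17.26
(6) = 73.48
(7) = -14.40
(8) = 50.84
(9) = -6.42
(10) = 9.30
(11) = -20.42
(12) = 103.24
(13) = -14.36
(14) = 50.55
(15) = -25.40
(16) = 160.29
(17) = -24.62
(18) = 150.54
(19) = -18.32
(20) = 82.91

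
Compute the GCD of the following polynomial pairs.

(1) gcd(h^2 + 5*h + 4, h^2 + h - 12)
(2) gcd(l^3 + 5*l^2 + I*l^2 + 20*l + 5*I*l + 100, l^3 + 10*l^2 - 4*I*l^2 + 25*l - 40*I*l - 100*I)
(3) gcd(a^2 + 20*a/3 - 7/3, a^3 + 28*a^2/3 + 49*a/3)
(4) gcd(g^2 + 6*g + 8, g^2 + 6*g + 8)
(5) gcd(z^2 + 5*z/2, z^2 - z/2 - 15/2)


(1) = gcd((h + 1)*(h + 4), (h - 3)*(h + 4)) = h + 4
(2) = l^2 + l*(5 - 4*I) - 20*I
(3) = a + 7
(4) = g^2 + 6*g + 8
(5) = gcd(z*(z + 5/2), (z - 3)*(z + 5/2)) = z + 5/2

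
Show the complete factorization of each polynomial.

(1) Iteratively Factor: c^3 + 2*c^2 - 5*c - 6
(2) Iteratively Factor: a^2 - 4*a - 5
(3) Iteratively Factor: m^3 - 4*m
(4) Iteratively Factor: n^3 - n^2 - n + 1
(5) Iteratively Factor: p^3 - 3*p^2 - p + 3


(1) = (c + 3)*(c^2 - c - 2) = (c - 2)*(c + 3)*(c + 1)
(2) = (a - 5)*(a + 1)
(3) = (m)*(m^2 - 4) = m*(m - 2)*(m + 2)
(4) = (n + 1)*(n^2 - 2*n + 1) = (n - 1)*(n + 1)*(n - 1)
(5) = (p + 1)*(p^2 - 4*p + 3) = (p - 1)*(p + 1)*(p - 3)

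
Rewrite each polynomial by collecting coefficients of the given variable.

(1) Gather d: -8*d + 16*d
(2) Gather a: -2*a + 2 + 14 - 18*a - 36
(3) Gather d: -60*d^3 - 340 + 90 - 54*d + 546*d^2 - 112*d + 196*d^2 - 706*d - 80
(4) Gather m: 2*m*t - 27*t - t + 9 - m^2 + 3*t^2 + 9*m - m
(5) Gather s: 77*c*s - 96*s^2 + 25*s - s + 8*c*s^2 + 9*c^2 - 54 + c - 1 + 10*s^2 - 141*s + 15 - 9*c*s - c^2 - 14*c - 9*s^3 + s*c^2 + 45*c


(1) = 8*d
(2) = -20*a - 20
(3) = -60*d^3 + 742*d^2 - 872*d - 330
(4) = -m^2 + m*(2*t + 8) + 3*t^2 - 28*t + 9
(5) = 8*c^2 + 32*c - 9*s^3 + s^2*(8*c - 86) + s*(c^2 + 68*c - 117) - 40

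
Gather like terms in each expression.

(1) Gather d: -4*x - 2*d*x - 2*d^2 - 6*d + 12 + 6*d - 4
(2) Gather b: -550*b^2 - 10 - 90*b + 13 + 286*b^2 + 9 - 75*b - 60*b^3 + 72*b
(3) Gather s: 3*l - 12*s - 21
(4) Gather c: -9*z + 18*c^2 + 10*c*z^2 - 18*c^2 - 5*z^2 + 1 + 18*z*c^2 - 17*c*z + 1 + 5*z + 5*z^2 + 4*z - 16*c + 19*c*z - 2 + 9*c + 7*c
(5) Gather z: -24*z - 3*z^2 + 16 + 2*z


(1) = -2*d^2 - 2*d*x - 4*x + 8
(2) = -60*b^3 - 264*b^2 - 93*b + 12
(3) = 3*l - 12*s - 21
(4) = 18*c^2*z + c*(10*z^2 + 2*z)
(5) = -3*z^2 - 22*z + 16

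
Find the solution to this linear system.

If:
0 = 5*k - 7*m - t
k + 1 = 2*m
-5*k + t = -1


Then:
k = -5/7
m = 1/7
t = -32/7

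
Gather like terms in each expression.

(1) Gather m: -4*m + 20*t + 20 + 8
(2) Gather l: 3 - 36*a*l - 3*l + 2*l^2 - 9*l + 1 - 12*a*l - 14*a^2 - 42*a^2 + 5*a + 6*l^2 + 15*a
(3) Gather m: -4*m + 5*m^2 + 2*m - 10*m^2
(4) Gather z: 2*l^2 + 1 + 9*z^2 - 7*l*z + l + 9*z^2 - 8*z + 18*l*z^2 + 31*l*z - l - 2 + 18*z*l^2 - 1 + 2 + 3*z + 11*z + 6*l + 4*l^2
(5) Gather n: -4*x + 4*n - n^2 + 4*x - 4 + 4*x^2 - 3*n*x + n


(1) = -4*m + 20*t + 28
(2) = -56*a^2 + 20*a + 8*l^2 + l*(-48*a - 12) + 4
(3) = -5*m^2 - 2*m
(4) = 6*l^2 + 6*l + z^2*(18*l + 18) + z*(18*l^2 + 24*l + 6)
(5) = -n^2 + n*(5 - 3*x) + 4*x^2 - 4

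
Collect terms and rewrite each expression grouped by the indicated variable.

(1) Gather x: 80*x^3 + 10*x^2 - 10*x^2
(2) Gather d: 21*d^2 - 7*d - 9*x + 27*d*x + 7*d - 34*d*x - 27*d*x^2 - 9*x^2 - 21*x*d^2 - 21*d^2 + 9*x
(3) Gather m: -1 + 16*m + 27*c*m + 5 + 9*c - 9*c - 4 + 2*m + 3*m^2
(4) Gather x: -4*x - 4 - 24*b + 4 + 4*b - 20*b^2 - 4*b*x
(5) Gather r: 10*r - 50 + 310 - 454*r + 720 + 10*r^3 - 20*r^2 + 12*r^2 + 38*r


(1) = 80*x^3
(2) = -21*d^2*x + d*(-27*x^2 - 7*x) - 9*x^2
(3) = 3*m^2 + m*(27*c + 18)
(4) = -20*b^2 - 20*b + x*(-4*b - 4)
(5) = 10*r^3 - 8*r^2 - 406*r + 980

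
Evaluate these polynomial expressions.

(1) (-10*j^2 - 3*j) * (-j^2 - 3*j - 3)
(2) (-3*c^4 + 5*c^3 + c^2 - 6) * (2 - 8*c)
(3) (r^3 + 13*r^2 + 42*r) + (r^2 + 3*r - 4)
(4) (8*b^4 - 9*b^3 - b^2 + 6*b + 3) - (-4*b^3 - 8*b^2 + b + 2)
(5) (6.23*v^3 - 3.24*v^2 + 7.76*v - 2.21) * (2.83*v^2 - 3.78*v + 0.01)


(1) = 10*j^4 + 33*j^3 + 39*j^2 + 9*j
(2) = 24*c^5 - 46*c^4 + 2*c^3 + 2*c^2 + 48*c - 12
(3) = r^3 + 14*r^2 + 45*r - 4
(4) = 8*b^4 - 5*b^3 + 7*b^2 + 5*b + 1
(5) = 17.6309*v^5 - 32.7186*v^4 + 34.2703*v^3 - 35.6195*v^2 + 8.4314*v - 0.0221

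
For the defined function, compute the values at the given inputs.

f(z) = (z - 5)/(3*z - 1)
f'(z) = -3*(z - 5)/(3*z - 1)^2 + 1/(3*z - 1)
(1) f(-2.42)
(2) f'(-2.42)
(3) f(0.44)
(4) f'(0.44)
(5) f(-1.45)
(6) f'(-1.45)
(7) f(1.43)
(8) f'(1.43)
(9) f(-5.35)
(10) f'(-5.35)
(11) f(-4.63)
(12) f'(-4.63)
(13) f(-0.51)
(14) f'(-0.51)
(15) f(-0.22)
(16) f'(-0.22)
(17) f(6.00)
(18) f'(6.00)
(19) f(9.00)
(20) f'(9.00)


(1) = 0.90
(2) = 0.21
(3) = -14.25
(4) = 136.72
(5) = 1.21
(6) = 0.49
(7) = -1.09
(8) = 1.29
(9) = 0.61
(10) = 0.05
(11) = 0.65
(12) = 0.06
(13) = 2.18
(14) = 2.19
(15) = 3.14
(16) = 5.08
(17) = 0.06
(18) = 0.05
(19) = 0.15
(20) = 0.02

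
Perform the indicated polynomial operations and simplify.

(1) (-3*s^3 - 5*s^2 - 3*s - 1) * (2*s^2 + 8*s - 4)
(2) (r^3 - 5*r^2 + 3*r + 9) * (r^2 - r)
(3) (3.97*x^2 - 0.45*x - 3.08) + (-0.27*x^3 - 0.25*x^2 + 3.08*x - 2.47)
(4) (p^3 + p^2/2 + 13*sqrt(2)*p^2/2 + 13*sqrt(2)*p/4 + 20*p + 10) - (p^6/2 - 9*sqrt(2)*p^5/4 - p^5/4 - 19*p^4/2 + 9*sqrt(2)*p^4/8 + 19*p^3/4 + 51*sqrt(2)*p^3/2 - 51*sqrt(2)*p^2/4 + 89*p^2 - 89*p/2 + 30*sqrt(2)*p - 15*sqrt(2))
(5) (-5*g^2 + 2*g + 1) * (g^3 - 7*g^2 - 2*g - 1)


(1) = -6*s^5 - 34*s^4 - 34*s^3 - 6*s^2 + 4*s + 4
(2) = r^5 - 6*r^4 + 8*r^3 + 6*r^2 - 9*r
(3) = -0.27*x^3 + 3.72*x^2 + 2.63*x - 5.55
(4) = -p^6/2 + p^5/4 + 9*sqrt(2)*p^5/4 - 9*sqrt(2)*p^4/8 + 19*p^4/2 - 51*sqrt(2)*p^3/2 - 15*p^3/4 - 177*p^2/2 + 77*sqrt(2)*p^2/4 - 107*sqrt(2)*p/4 + 129*p/2 + 10 + 15*sqrt(2)
(5) = -5*g^5 + 37*g^4 - 3*g^3 - 6*g^2 - 4*g - 1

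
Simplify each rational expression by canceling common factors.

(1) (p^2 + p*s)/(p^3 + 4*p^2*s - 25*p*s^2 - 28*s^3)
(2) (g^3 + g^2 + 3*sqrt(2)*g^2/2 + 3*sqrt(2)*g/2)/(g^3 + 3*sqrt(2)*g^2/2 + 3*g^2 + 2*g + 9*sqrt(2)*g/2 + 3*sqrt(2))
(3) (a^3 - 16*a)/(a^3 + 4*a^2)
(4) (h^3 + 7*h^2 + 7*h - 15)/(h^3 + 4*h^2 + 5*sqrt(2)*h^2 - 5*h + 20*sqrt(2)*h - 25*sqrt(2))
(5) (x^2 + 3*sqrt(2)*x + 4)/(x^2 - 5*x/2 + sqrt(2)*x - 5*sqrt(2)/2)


(1) = p/(p^2 + 3*p*s - 28*s^2)
(2) = 4*g/(4*g + 8)
(3) = (a - 4)/a
(4) = (h + 3)/(h + 5*sqrt(2))
(5) = (2*x + 4*sqrt(2))/(2*x - 5)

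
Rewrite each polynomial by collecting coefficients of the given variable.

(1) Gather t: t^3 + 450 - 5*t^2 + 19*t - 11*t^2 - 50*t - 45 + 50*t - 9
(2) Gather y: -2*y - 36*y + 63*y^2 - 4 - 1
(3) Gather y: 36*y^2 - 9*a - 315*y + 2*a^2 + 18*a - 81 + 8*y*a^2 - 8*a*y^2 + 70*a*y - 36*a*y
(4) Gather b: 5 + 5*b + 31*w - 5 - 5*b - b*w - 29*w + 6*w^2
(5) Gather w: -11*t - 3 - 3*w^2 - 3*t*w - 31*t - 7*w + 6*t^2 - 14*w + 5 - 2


(1) = t^3 - 16*t^2 + 19*t + 396
(2) = 63*y^2 - 38*y - 5
(3) = 2*a^2 + 9*a + y^2*(36 - 8*a) + y*(8*a^2 + 34*a - 315) - 81
(4) = -b*w + 6*w^2 + 2*w
(5) = 6*t^2 - 42*t - 3*w^2 + w*(-3*t - 21)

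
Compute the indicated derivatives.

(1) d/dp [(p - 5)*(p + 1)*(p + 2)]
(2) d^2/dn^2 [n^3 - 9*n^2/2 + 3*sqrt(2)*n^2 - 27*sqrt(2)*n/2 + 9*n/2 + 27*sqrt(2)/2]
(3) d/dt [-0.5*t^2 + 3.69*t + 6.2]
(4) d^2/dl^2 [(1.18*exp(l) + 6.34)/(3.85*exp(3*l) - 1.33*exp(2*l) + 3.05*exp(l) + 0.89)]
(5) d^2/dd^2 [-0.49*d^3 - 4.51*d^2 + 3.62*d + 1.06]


(1) = 3*p^2 - 4*p - 13
(2) = 6*n - 9 + 6*sqrt(2)
(3) = 3.69 - 1.0*t
(4) = (69.9622*exp(6*l) + 827.64528*exp(5*l) - 410.440968*exp(4*l) + 145.978364*exp(3*l) - 264.290124*exp(2*l) + 85.793372*exp(l) - 16.275252)*exp(l)/(57.066625*exp(9*l) - 59.141775*exp(8*l) + 156.05667*exp(7*l) - 56.481712*exp(6*l) + 96.28584*exp(5*l) + 30.310938*exp(4*l) + 15.85967*exp(3*l) + 21.677196*exp(2*l) + 7.247715*exp(l) + 0.704969)
(5) = -2.94*d - 9.02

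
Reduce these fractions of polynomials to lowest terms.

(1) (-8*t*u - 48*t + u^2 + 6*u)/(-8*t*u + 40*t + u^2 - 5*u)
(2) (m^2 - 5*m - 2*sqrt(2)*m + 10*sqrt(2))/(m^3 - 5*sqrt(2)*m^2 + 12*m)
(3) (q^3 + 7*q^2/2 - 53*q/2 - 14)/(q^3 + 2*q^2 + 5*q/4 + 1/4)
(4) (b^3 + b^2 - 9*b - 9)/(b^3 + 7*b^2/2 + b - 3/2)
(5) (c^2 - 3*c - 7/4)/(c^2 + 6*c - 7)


(1) = (u + 6)/(u - 5)
(2) = (m - 5)/(m^2 - 3*sqrt(2)*m)
(3) = (2*q^2 + 6*q - 56)/(2*q^2 + 3*q + 1)
(4) = (2*b - 6)/(2*b - 1)
(5) = (4*c^2 - 12*c - 7)/(4*c^2 + 24*c - 28)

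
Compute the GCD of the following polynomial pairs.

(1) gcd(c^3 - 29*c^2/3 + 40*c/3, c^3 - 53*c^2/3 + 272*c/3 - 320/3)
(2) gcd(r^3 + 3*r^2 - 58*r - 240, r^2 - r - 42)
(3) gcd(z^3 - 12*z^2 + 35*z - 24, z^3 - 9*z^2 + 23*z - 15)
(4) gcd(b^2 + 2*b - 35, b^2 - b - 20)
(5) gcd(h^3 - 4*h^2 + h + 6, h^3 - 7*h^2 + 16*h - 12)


(1) = c^2 - 29*c/3 + 40/3
(2) = r + 6
(3) = gcd((z - 8)*(z - 3)*(z - 1), (z - 5)*(z - 3)*(z - 1)) = z^2 - 4*z + 3
(4) = b - 5
(5) = h^2 - 5*h + 6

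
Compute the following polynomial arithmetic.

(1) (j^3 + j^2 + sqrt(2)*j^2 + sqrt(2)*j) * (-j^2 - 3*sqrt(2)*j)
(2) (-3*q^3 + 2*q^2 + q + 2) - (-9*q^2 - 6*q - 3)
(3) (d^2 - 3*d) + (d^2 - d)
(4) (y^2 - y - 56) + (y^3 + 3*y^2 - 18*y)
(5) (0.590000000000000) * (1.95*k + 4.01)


(1) = -j^5 - 4*sqrt(2)*j^4 - j^4 - 6*j^3 - 4*sqrt(2)*j^3 - 6*j^2
(2) = -3*q^3 + 11*q^2 + 7*q + 5
(3) = 2*d^2 - 4*d
(4) = y^3 + 4*y^2 - 19*y - 56
(5) = 1.1505*k + 2.3659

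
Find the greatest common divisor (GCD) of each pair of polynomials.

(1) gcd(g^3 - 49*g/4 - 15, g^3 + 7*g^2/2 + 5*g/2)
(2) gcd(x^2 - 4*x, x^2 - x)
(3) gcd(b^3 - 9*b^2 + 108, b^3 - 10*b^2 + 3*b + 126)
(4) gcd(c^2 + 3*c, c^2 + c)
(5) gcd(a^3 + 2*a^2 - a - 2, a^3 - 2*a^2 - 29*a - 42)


(1) = g + 5/2
(2) = x
(3) = gcd((b - 6)^2*(b + 3), (b - 7)*(b - 6)*(b + 3)) = b^2 - 3*b - 18
(4) = c
(5) = a + 2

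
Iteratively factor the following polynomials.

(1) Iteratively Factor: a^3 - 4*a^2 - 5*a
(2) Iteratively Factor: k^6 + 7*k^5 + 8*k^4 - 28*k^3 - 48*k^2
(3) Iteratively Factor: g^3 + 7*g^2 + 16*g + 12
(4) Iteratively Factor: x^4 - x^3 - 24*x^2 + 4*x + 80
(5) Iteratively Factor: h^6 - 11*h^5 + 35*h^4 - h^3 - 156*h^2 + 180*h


(1) = (a + 1)*(a^2 - 5*a) = a*(a + 1)*(a - 5)
(2) = (k - 2)*(k^5 + 9*k^4 + 26*k^3 + 24*k^2) = k*(k - 2)*(k^4 + 9*k^3 + 26*k^2 + 24*k) = k*(k - 2)*(k + 3)*(k^3 + 6*k^2 + 8*k) = k*(k - 2)*(k + 2)*(k + 3)*(k^2 + 4*k) = k^2*(k - 2)*(k + 2)*(k + 3)*(k + 4)
(3) = (g + 2)*(g^2 + 5*g + 6) = (g + 2)*(g + 3)*(g + 2)
(4) = (x - 5)*(x^3 + 4*x^2 - 4*x - 16) = (x - 5)*(x + 4)*(x^2 - 4) = (x - 5)*(x + 2)*(x + 4)*(x - 2)
(5) = (h)*(h^5 - 11*h^4 + 35*h^3 - h^2 - 156*h + 180) = h*(h - 3)*(h^4 - 8*h^3 + 11*h^2 + 32*h - 60) = h*(h - 3)*(h - 2)*(h^3 - 6*h^2 - h + 30) = h*(h - 3)*(h - 2)*(h + 2)*(h^2 - 8*h + 15) = h*(h - 5)*(h - 3)*(h - 2)*(h + 2)*(h - 3)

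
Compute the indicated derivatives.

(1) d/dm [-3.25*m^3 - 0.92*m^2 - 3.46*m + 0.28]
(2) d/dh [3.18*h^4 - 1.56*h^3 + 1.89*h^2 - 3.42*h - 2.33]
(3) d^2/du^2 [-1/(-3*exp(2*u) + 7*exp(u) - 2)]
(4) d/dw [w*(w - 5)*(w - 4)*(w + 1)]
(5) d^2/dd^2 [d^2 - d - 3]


(1) = -9.75*m^2 - 1.84*m - 3.46
(2) = 12.72*h^3 - 4.68*h^2 + 3.78*h - 3.42
(3) = ((7 - 12*exp(u))*(3*exp(2*u) - 7*exp(u) + 2) + 2*(6*exp(u) - 7)^2*exp(u))*exp(u)/(3*exp(2*u) - 7*exp(u) + 2)^3
(4) = 4*w^3 - 24*w^2 + 22*w + 20
(5) = 2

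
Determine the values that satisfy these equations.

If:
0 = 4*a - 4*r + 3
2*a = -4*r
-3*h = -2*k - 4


Then:
a = -1/2
h = 2*k/3 + 4/3
r = 1/4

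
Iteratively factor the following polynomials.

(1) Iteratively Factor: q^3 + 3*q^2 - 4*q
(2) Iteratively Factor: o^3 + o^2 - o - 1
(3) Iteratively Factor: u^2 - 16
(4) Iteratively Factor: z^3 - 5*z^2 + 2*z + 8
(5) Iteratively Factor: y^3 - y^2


(1) = (q)*(q^2 + 3*q - 4) = q*(q - 1)*(q + 4)
(2) = (o - 1)*(o^2 + 2*o + 1) = (o - 1)*(o + 1)*(o + 1)
(3) = (u - 4)*(u + 4)
(4) = (z + 1)*(z^2 - 6*z + 8) = (z - 2)*(z + 1)*(z - 4)
(5) = (y)*(y^2 - y) = y^2*(y - 1)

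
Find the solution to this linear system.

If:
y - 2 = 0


Then:
y = 2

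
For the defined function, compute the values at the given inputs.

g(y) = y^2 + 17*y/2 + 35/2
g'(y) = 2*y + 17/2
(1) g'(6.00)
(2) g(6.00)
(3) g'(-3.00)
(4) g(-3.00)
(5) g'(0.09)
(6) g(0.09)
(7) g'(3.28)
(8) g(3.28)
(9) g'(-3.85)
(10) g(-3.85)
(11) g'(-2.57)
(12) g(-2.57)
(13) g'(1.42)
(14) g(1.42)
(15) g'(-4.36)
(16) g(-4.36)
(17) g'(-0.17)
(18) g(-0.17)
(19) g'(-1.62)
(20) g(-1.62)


(1) = 20.50
(2) = 104.50
(3) = 2.50
(4) = 1.00
(5) = 8.68
(6) = 18.27
(7) = 15.06
(8) = 56.14
(9) = 0.80
(10) = -0.40
(11) = 3.36
(12) = 2.26
(13) = 11.34
(14) = 31.59
(15) = -0.22
(16) = -0.55
(17) = 8.16
(18) = 16.08
(19) = 5.26
(20) = 6.35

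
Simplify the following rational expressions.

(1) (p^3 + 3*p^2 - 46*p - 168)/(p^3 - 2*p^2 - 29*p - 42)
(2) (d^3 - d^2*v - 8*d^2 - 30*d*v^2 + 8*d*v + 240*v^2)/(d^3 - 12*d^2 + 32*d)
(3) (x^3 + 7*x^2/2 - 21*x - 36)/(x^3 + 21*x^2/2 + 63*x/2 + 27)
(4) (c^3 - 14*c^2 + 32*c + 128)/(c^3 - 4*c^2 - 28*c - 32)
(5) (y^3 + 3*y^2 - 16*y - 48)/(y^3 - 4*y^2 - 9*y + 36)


(1) = (p^2 + 10*p + 24)/(p^2 + 5*p + 6)
(2) = (d^2 - d*v - 30*v^2)/(d^2 - 4*d)
(3) = (x - 4)/(x + 3)
(4) = (c - 8)/(c + 2)
(5) = (y + 4)/(y - 3)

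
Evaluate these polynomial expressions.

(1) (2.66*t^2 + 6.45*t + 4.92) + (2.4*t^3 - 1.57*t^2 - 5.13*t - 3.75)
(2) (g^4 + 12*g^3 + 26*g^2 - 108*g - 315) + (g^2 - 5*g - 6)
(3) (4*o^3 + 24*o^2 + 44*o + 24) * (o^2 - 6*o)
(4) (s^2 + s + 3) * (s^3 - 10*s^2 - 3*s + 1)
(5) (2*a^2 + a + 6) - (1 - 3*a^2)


(1) = 2.4*t^3 + 1.09*t^2 + 1.32*t + 1.17
(2) = g^4 + 12*g^3 + 27*g^2 - 113*g - 321
(3) = 4*o^5 - 100*o^3 - 240*o^2 - 144*o
(4) = s^5 - 9*s^4 - 10*s^3 - 32*s^2 - 8*s + 3
(5) = 5*a^2 + a + 5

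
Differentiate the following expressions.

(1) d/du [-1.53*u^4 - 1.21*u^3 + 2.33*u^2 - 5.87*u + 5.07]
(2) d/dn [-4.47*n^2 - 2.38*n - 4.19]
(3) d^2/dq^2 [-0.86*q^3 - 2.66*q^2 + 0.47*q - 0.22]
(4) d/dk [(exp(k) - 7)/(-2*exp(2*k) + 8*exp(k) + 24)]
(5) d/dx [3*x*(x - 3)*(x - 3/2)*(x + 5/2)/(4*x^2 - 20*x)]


(1) = -6.12*u^3 - 3.63*u^2 + 4.66*u - 5.87
(2) = -8.94*n - 2.38
(3) = -5.16*q - 5.32
(4) = ((exp(k) - 7)*(exp(k) - 2) - exp(2*k)/2 + 2*exp(k) + 6)*exp(k)/(-exp(2*k) + 4*exp(k) + 12)^2
(5) = 3*(4*x^3 - 34*x^2 + 40*x + 45)/(8*(x^2 - 10*x + 25))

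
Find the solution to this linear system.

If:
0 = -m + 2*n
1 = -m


Then:
m = -1
n = -1/2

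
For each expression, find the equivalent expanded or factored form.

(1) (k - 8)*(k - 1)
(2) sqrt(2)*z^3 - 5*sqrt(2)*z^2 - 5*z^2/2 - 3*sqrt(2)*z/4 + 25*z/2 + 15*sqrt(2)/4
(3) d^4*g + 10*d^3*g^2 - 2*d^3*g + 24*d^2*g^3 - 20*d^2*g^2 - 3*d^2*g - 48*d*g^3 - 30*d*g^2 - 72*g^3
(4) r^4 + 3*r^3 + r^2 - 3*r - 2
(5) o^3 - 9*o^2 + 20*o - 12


(1) = k^2 - 9*k + 8
(2) = (z - 5)*(z - 3*sqrt(2)/2)*(sqrt(2)*z + 1/2)
(3) = (d - 3)*(d + 4*g)*(d + 6*g)*(d*g + g)
(4) = (r - 1)*(r + 1)^2*(r + 2)
(5) = (o - 6)*(o - 2)*(o - 1)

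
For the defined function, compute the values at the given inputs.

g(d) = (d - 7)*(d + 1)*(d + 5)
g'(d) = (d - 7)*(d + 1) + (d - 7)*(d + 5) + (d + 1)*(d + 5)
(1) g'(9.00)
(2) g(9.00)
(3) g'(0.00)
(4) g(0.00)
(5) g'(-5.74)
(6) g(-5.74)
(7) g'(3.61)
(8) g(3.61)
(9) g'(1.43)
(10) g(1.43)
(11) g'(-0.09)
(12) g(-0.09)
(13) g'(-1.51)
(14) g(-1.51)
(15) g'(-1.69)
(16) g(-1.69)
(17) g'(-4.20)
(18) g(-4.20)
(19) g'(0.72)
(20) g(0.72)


(1) = 188.00
(2) = 280.00
(3) = -37.00
(4) = -35.00
(5) = 73.32
(6) = -44.69
(7) = -5.12
(8) = -134.56
(9) = -33.73
(10) = -87.03
(11) = -36.80
(12) = -31.68
(13) = -27.14
(14) = 15.15
(15) = -25.05
(16) = 19.85
(17) = 24.32
(18) = 28.67
(19) = -36.88
(20) = -61.79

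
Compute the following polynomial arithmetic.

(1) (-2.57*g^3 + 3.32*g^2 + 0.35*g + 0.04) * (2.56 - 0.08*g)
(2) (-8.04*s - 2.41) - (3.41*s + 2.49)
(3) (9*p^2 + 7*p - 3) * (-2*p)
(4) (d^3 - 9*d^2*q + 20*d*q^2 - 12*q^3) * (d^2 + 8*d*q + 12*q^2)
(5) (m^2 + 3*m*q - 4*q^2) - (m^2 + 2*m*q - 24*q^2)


(1) = 0.2056*g^4 - 6.8448*g^3 + 8.4712*g^2 + 0.8928*g + 0.1024
(2) = -11.45*s - 4.9
(3) = -18*p^3 - 14*p^2 + 6*p
(4) = d^5 - d^4*q - 40*d^3*q^2 + 40*d^2*q^3 + 144*d*q^4 - 144*q^5
(5) = m*q + 20*q^2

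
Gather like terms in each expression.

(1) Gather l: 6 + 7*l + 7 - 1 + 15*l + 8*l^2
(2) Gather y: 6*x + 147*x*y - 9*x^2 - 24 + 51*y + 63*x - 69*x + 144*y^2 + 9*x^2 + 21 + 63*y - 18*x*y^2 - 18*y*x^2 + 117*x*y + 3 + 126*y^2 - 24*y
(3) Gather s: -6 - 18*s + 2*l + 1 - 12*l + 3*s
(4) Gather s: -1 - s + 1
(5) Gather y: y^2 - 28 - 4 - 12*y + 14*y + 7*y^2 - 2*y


(1) = 8*l^2 + 22*l + 12
(2) = y^2*(270 - 18*x) + y*(-18*x^2 + 264*x + 90)
(3) = -10*l - 15*s - 5
(4) = -s
(5) = 8*y^2 - 32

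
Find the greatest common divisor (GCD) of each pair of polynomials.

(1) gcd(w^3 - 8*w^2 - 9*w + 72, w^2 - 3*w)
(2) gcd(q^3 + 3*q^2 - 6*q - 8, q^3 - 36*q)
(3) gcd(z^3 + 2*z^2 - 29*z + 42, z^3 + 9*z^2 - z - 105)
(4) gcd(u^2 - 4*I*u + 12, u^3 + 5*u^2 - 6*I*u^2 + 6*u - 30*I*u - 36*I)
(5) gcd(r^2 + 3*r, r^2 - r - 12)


(1) = gcd((w - 8)*(w - 3)*(w + 3), w*(w - 3)) = w - 3
(2) = 1
(3) = gcd((z - 3)*(z - 2)*(z + 7), (z - 3)*(z + 5)*(z + 7)) = z^2 + 4*z - 21
(4) = gcd((u - 6*I)*(u + 2*I), (u + 2)*(u + 3)*(u - 6*I)) = u - 6*I
(5) = gcd(r*(r + 3), (r - 4)*(r + 3)) = r + 3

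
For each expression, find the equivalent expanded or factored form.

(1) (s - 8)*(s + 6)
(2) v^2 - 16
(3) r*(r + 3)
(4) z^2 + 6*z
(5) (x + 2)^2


(1) = s^2 - 2*s - 48
(2) = (v - 4)*(v + 4)
(3) = r^2 + 3*r
(4) = z*(z + 6)
(5) = x^2 + 4*x + 4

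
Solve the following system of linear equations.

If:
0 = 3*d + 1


Then:
d = -1/3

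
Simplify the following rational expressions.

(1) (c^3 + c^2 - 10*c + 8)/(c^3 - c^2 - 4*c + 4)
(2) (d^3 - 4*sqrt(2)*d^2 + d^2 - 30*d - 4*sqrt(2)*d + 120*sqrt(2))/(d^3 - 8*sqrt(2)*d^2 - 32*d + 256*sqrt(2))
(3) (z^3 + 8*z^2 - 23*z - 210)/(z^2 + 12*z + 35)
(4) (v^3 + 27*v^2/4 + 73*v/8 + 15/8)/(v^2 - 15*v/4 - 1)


(1) = (c + 4)/(c + 2)
(2) = (d^2 + d - 30)/(d^2 - 4*sqrt(2)*d - 64)
(3) = (z^2 + z - 30)/(z + 5)
(4) = (2*v^2 + 13*v + 15)/(2*v - 8)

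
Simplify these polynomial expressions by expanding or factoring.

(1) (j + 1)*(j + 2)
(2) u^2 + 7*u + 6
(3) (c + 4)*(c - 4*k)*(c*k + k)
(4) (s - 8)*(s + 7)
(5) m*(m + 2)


(1) = j^2 + 3*j + 2
(2) = (u + 1)*(u + 6)
(3) = c^3*k - 4*c^2*k^2 + 5*c^2*k - 20*c*k^2 + 4*c*k - 16*k^2
(4) = s^2 - s - 56
(5) = m^2 + 2*m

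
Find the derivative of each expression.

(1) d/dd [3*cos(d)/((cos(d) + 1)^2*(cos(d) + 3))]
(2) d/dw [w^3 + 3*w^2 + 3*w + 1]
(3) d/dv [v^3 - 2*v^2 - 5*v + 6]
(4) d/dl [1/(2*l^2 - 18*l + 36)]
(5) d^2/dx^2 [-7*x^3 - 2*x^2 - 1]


(1) = 3*(3*cos(d) + cos(2*d) - 2)*sin(d)/((cos(d) + 1)^3*(cos(d) + 3)^2)
(2) = 3*w^2 + 6*w + 3
(3) = 3*v^2 - 4*v - 5
(4) = (9/2 - l)/(l^2 - 9*l + 18)^2
(5) = -42*x - 4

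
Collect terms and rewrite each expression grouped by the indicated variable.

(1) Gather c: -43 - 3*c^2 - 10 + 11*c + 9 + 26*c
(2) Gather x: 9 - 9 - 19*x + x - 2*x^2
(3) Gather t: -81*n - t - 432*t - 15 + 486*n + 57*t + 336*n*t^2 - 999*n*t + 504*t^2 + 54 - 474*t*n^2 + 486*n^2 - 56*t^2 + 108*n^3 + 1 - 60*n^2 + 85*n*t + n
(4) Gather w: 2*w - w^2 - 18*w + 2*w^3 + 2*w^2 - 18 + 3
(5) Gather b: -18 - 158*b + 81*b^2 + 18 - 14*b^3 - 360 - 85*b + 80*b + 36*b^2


(1) = -3*c^2 + 37*c - 44
(2) = -2*x^2 - 18*x
(3) = 108*n^3 + 426*n^2 + 406*n + t^2*(336*n + 448) + t*(-474*n^2 - 914*n - 376) + 40
(4) = 2*w^3 + w^2 - 16*w - 15
(5) = -14*b^3 + 117*b^2 - 163*b - 360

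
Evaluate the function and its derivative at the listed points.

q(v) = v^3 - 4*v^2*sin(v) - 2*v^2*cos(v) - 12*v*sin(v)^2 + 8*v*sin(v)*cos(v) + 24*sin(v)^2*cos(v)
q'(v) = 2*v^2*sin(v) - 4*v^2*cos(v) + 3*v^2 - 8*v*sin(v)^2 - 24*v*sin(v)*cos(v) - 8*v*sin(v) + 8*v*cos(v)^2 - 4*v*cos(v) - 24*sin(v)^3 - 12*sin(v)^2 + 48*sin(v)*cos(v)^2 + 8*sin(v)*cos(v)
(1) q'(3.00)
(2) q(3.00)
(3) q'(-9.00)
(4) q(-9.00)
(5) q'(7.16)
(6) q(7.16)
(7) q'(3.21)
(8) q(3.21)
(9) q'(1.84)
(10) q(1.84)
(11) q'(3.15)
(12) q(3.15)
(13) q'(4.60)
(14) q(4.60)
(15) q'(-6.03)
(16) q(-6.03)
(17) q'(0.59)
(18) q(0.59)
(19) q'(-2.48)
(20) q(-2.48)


(1) = 111.99
(2) = 35.20
(3) = 428.76
(4) = -460.28
(5) = -54.76
(6) = 130.31
(7) = 102.61
(8) = 57.91
(9) = -24.69
(10) = -35.25
(11) = 106.32
(12) = 51.64
(13) = 33.36
(14) = 133.13
(15) = 26.91
(16) = -331.79
(17) = 5.23
(18) = 5.02
(19) = 20.83
(20) = 4.04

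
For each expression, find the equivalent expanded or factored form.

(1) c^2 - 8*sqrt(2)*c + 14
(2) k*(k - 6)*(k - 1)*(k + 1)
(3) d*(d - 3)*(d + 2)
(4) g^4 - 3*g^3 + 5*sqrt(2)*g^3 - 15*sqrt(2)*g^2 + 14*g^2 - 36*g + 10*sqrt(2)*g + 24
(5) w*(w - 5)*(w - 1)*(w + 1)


(1) = (c - 7*sqrt(2))*(c - sqrt(2))
(2) = k^4 - 6*k^3 - k^2 + 6*k
(3) = d^3 - d^2 - 6*d
(4) = (g - 2)*(g - 1)*(g + 2*sqrt(2))*(g + 3*sqrt(2))
(5) = w^4 - 5*w^3 - w^2 + 5*w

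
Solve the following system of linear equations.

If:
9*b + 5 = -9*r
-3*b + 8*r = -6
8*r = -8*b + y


Then:
b = 14/99
r = -23/33
y = -40/9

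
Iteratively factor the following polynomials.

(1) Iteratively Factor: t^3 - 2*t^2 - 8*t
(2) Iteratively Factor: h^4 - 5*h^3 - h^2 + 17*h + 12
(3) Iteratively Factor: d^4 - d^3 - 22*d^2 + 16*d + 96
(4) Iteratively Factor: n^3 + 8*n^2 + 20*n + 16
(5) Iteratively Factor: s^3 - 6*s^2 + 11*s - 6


(1) = (t - 4)*(t^2 + 2*t) = t*(t - 4)*(t + 2)
(2) = (h + 1)*(h^3 - 6*h^2 + 5*h + 12) = (h - 4)*(h + 1)*(h^2 - 2*h - 3) = (h - 4)*(h - 3)*(h + 1)*(h + 1)
(3) = (d - 3)*(d^3 + 2*d^2 - 16*d - 32) = (d - 3)*(d + 2)*(d^2 - 16) = (d - 4)*(d - 3)*(d + 2)*(d + 4)
(4) = (n + 2)*(n^2 + 6*n + 8) = (n + 2)*(n + 4)*(n + 2)
(5) = (s - 2)*(s^2 - 4*s + 3) = (s - 3)*(s - 2)*(s - 1)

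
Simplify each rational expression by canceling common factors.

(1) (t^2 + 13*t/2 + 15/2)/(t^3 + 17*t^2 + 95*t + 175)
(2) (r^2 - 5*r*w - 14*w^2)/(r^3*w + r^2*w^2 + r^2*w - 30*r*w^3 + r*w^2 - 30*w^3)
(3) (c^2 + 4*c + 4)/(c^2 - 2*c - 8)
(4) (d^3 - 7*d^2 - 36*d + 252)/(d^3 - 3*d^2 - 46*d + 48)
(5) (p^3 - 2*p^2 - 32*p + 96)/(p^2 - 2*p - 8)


(1) = (2*t + 3)/(2*t^2 + 24*t + 70)
(2) = (r^2 - 5*r*w - 14*w^2)/(r^3*w + r^2*w^2 + r^2*w - 30*r*w^3 + r*w^2 - 30*w^3)
(3) = (c + 2)/(c - 4)
(4) = (d^2 - 13*d + 42)/(d^2 - 9*d + 8)
(5) = (p^2 + 2*p - 24)/(p + 2)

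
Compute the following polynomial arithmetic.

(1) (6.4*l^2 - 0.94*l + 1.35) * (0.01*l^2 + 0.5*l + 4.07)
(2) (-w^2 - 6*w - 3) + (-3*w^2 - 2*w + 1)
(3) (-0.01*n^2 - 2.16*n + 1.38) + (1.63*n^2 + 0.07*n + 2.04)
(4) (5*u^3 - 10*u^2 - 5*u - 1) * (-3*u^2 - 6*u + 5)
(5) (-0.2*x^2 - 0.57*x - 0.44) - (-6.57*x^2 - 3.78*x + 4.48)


(1) = 0.064*l^4 + 3.1906*l^3 + 25.5915*l^2 - 3.1508*l + 5.4945
(2) = -4*w^2 - 8*w - 2
(3) = 1.62*n^2 - 2.09*n + 3.42
(4) = -15*u^5 + 100*u^3 - 17*u^2 - 19*u - 5
(5) = 6.37*x^2 + 3.21*x - 4.92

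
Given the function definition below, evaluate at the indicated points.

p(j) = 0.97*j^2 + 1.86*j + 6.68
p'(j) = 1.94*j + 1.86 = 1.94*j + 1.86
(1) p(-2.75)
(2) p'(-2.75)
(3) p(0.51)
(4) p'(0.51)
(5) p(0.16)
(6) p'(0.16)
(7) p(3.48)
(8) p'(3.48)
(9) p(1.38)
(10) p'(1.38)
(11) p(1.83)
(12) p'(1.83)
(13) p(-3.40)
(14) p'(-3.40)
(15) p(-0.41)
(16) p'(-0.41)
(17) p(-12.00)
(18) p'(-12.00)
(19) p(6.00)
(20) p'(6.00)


(1) = 8.90
(2) = -3.47
(3) = 7.88
(4) = 2.85
(5) = 7.00
(6) = 2.17
(7) = 24.90
(8) = 8.61
(9) = 11.09
(10) = 4.54
(11) = 13.33
(12) = 5.41
(13) = 11.57
(14) = -4.74
(15) = 6.08
(16) = 1.06
(17) = 124.04
(18) = -21.42
(19) = 52.76
(20) = 13.50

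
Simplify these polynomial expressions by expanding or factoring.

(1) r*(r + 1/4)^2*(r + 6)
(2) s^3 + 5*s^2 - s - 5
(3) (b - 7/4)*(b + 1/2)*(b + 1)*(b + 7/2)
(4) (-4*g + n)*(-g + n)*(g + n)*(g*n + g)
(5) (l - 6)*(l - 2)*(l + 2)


(1) = r^4 + 13*r^3/2 + 49*r^2/16 + 3*r/8
(2) = (s - 1)*(s + 1)*(s + 5)
(3) = b^4 + 13*b^3/4 - 3*b^2 - 133*b/16 - 49/16
(4) = 4*g^4*n + 4*g^4 - g^3*n^2 - g^3*n - 4*g^2*n^3 - 4*g^2*n^2 + g*n^4 + g*n^3
(5) = l^3 - 6*l^2 - 4*l + 24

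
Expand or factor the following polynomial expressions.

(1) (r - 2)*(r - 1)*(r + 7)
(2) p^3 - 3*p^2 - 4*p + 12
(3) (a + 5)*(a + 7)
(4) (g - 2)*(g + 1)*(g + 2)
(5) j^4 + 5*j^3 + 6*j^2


(1) = r^3 + 4*r^2 - 19*r + 14
(2) = (p - 3)*(p - 2)*(p + 2)
(3) = a^2 + 12*a + 35
(4) = g^3 + g^2 - 4*g - 4
(5) = j^2*(j + 2)*(j + 3)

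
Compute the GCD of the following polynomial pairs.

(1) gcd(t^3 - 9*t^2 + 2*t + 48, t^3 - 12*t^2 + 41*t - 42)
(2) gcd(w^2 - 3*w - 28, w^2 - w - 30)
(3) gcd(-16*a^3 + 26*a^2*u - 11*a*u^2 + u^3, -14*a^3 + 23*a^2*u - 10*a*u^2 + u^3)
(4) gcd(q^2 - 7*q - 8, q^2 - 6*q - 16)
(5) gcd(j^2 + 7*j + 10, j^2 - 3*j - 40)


(1) = gcd((t - 8)*(t - 3)*(t + 2), (t - 7)*(t - 3)*(t - 2)) = t - 3
(2) = 1
(3) = gcd((-8*a + u)*(-2*a + u)*(-a + u), (-7*a + u)*(-2*a + u)*(-a + u)) = 2*a^2 - 3*a*u + u^2
(4) = q - 8
(5) = j + 5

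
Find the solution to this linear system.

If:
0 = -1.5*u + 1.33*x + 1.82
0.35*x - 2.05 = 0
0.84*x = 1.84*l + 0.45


Then:
l = 2.43
u = 6.41
x = 5.86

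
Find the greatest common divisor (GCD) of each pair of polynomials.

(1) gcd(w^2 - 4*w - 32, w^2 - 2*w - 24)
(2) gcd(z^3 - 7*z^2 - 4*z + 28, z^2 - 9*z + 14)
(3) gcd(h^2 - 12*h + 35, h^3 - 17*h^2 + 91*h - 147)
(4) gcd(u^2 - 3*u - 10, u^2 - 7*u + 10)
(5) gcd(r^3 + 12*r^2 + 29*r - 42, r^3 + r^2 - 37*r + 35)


(1) = gcd((w - 8)*(w + 4), (w - 6)*(w + 4)) = w + 4
(2) = gcd((z - 7)*(z - 2)*(z + 2), (z - 7)*(z - 2)) = z^2 - 9*z + 14
(3) = gcd((h - 7)*(h - 5), (h - 7)^2*(h - 3)) = h - 7
(4) = gcd((u - 5)*(u + 2), (u - 5)*(u - 2)) = u - 5
(5) = r^2 + 6*r - 7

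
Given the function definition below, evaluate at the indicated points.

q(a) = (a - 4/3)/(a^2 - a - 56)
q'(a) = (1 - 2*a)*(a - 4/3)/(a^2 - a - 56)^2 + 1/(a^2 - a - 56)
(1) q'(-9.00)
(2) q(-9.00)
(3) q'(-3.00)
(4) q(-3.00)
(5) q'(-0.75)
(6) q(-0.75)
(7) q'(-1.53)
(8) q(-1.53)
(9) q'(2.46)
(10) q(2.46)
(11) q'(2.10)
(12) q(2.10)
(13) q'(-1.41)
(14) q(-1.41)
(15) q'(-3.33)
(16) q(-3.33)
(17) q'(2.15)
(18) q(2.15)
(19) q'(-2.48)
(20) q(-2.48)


(1) = -0.14
(2) = -0.30
(3) = -0.04
(4) = 0.10
(5) = -0.02
(6) = 0.04
(7) = -0.02
(8) = 0.05
(9) = -0.02
(10) = -0.02
(11) = -0.02
(12) = -0.01
(13) = -0.02
(14) = 0.05
(15) = -0.04
(16) = 0.11
(17) = -0.02
(18) = -0.02
(19) = -0.03
(20) = 0.08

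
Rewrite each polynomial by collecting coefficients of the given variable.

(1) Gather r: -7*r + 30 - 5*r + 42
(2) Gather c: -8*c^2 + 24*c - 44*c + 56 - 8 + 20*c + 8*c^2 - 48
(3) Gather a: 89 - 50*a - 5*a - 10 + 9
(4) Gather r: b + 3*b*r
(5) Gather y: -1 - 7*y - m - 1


(1) = 72 - 12*r
(2) = 0
(3) = 88 - 55*a
(4) = 3*b*r + b
(5) = -m - 7*y - 2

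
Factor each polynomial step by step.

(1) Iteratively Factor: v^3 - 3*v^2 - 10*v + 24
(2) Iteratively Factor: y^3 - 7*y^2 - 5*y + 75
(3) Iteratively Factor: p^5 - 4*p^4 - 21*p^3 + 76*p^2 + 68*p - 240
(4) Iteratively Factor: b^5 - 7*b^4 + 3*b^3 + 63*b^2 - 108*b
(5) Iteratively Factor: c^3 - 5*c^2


(1) = (v - 4)*(v^2 + v - 6) = (v - 4)*(v + 3)*(v - 2)
(2) = (y - 5)*(y^2 - 2*y - 15) = (y - 5)*(y + 3)*(y - 5)
(3) = (p + 4)*(p^4 - 8*p^3 + 11*p^2 + 32*p - 60) = (p - 2)*(p + 4)*(p^3 - 6*p^2 - p + 30) = (p - 5)*(p - 2)*(p + 4)*(p^2 - p - 6) = (p - 5)*(p - 3)*(p - 2)*(p + 4)*(p + 2)
(4) = (b)*(b^4 - 7*b^3 + 3*b^2 + 63*b - 108) = b*(b - 3)*(b^3 - 4*b^2 - 9*b + 36) = b*(b - 4)*(b - 3)*(b^2 - 9) = b*(b - 4)*(b - 3)*(b + 3)*(b - 3)
(5) = (c)*(c^2 - 5*c) = c*(c - 5)*(c)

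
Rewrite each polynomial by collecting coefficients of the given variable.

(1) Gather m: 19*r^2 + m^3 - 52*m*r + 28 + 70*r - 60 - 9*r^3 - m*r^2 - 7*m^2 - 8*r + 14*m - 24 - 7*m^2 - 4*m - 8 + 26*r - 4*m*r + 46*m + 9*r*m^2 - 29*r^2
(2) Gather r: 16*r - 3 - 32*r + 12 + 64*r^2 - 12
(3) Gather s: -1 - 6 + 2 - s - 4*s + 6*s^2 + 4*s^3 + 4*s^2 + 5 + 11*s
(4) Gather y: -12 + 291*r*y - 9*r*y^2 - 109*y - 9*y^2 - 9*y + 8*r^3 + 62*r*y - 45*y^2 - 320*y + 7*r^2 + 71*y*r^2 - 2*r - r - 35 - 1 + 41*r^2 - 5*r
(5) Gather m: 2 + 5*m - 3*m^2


(1) = m^3 + m^2*(9*r - 14) + m*(-r^2 - 56*r + 56) - 9*r^3 - 10*r^2 + 88*r - 64
(2) = 64*r^2 - 16*r - 3
(3) = 4*s^3 + 10*s^2 + 6*s
(4) = 8*r^3 + 48*r^2 - 8*r + y^2*(-9*r - 54) + y*(71*r^2 + 353*r - 438) - 48
(5) = -3*m^2 + 5*m + 2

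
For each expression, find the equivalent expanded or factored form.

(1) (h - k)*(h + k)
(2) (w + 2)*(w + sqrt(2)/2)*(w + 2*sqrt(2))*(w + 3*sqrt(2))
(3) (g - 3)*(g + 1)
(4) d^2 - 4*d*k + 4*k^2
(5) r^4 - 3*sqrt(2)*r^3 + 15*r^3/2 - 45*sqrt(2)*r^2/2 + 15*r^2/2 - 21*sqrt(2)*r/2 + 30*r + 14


(1) = h^2 - k^2
(2) = w^4 + 2*w^3 + 11*sqrt(2)*w^3/2 + 11*sqrt(2)*w^2 + 17*w^2 + 6*sqrt(2)*w + 34*w + 12*sqrt(2)
(3) = g^2 - 2*g - 3
(4) = (d - 2*k)^2
(5) = (r + 1/2)*(r + 7)*(r - 2*sqrt(2))*(r - sqrt(2))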